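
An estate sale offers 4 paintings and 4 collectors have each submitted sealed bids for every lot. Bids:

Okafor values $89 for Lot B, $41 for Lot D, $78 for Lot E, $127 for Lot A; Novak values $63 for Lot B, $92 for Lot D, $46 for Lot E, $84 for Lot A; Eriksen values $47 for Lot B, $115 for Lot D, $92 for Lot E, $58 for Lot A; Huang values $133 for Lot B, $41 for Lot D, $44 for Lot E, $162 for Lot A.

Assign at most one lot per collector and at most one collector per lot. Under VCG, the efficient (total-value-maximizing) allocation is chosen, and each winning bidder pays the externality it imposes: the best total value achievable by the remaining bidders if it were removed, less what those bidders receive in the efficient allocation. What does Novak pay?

Efficient allocation: Okafor→Lot A ($127), Novak→Lot D ($92), Eriksen→Lot E ($92), Huang→Lot B ($133); total welfare W = $444.
Novak receives Lot D at value $92, so the others get W − 92 = $352.
Without Novak: best allocation of the remaining 3 bidders over all 4 lots is Okafor→Lot A ($127), Eriksen→Lot D ($115), Huang→Lot B ($133), total $375.
VCG payment = (others' best without Novak) − (others' welfare with Novak) = 375 − 352 = $23.

Novak pays $23.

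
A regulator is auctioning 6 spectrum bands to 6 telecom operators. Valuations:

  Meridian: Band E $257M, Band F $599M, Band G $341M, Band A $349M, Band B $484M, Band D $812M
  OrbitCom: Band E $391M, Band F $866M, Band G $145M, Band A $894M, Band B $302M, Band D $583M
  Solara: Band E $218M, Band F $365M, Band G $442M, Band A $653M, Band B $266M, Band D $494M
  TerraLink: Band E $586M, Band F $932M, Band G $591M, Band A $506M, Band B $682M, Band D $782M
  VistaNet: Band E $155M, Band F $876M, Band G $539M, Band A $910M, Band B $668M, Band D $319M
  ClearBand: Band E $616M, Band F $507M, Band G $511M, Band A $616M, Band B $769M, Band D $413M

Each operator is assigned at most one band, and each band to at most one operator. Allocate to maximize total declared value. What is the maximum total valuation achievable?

Optimal: Meridian→Band D ($812M), OrbitCom→Band F ($866M), Solara→Band G ($442M), TerraLink→Band E ($586M), VistaNet→Band A ($910M), ClearBand→Band B ($769M) — total 812+866+442+586+910+769 = $4385M.
Checked against all permutations: $4385M is optimal.

Max total: $4385M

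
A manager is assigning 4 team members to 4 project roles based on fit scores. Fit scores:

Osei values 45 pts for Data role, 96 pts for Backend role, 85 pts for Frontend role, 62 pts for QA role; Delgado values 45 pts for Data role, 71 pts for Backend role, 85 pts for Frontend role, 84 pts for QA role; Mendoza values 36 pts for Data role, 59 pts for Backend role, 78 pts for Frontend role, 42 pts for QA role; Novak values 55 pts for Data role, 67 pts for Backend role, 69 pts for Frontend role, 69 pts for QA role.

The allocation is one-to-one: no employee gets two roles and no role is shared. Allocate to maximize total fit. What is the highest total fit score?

Optimal: Osei→Backend role (96 pts), Delgado→QA role (84 pts), Mendoza→Frontend role (78 pts), Novak→Data role (55 pts) — total 96+84+78+55 = 313 pts.
Column-greedy (each role in turn goes to its best remaining employee) gives 278 pts, worse by 35.
Next-best assignment: Osei→Backend role, Delgado→Data role, Mendoza→Frontend role, Novak→QA role = 288 pts.
Every other assignment is strictly worse.

Maximum total: 313 pts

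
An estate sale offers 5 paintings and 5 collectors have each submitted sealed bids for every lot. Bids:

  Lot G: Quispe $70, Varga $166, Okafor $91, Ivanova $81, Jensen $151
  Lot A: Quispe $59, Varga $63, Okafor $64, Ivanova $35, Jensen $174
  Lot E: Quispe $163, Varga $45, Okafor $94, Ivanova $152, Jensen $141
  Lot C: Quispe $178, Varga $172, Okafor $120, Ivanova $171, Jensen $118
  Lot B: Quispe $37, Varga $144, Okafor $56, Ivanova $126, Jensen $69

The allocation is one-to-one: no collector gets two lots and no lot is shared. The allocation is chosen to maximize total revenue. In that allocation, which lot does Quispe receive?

Treat this as an assignment problem: match each collector to one lot.
Optimal: Quispe→Lot E ($163), Varga→Lot G ($166), Okafor→Lot C ($120), Ivanova→Lot B ($126), Jensen→Lot A ($174) — total 163+166+120+126+174 = $749.
Max-entry greedy (repeatedly take the single best remaining cell) gives $726, worse by 23.
Next-best assignment: Quispe→Lot E, Varga→Lot B, Okafor→Lot G, Ivanova→Lot C, Jensen→Lot A = $743.
No other one-to-one assignment exceeds $749.
Quispe's own top lot is Lot C ($178), but forcing Quispe→Lot C and reassigning the rest optimally gives only $739 — worse by 10.

Quispe receives Lot E.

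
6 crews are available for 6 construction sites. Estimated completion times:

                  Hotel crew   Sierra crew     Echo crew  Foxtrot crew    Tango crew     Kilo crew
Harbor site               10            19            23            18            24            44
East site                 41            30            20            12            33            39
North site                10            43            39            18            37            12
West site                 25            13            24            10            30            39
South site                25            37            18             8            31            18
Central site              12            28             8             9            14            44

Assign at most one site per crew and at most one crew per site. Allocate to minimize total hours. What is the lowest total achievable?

Minimum total: 77 hours

Optimal: Hotel crew→Harbor site (10 hours), Sierra crew→West site (13 hours), Echo crew→East site (20 hours), Foxtrot crew→South site (8 hours), Tango crew→Central site (14 hours), Kilo crew→North site (12 hours) — total 10+13+20+8+14+12 = 77 hours.
Min-entry greedy (repeatedly take the single cheapest remaining cell) gives 84 hours, worse by 7.
Checked against all permutations: 77 hours is optimal.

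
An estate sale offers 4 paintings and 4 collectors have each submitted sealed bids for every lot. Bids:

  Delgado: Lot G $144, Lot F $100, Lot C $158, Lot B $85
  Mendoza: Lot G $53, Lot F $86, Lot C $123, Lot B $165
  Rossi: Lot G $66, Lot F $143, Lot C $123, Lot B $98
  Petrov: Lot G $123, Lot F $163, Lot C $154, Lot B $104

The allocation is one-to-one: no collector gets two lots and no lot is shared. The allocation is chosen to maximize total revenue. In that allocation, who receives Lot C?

Optimal: Delgado→Lot G ($144), Mendoza→Lot B ($165), Rossi→Lot F ($143), Petrov→Lot C ($154) — total 144+165+143+154 = $606.
Max-entry greedy (repeatedly take the single best remaining cell) gives $552, worse by 54.
Next-best assignment: Delgado→Lot G, Mendoza→Lot B, Rossi→Lot C, Petrov→Lot F = $595.
Every other assignment is strictly worse.
Petrov's own top lot is Lot F ($163), but forcing Petrov→Lot F and reassigning the rest optimally gives only $595 — worse by 11.

Petrov receives Lot C.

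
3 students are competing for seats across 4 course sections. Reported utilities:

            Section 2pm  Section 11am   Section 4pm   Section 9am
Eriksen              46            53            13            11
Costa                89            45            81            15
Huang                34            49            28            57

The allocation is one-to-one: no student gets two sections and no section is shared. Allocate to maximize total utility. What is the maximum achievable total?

Maximum total: 199 points

Optimal: Eriksen→Section 11am (53 points), Costa→Section 2pm (89 points), Huang→Section 9am (57 points) — total 53+89+57 = 199 points.
Column-greedy (each section in turn goes to its best remaining student) gives 170 points, worse by 29.
Next-best assignment: Eriksen→Section 11am, Costa→Section 4pm, Huang→Section 9am = 191 points.
Swapping Eriksen↔Costa (Eriksen→Section 2pm 46 points, Costa→Section 11am 45 points) loses 51.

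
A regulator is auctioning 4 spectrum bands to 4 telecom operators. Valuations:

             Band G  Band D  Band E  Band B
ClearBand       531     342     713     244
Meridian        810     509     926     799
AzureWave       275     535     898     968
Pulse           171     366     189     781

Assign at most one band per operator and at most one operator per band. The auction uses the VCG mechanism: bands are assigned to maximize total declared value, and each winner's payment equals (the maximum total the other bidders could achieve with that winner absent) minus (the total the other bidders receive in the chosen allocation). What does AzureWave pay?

AzureWave pays $415M.

Efficient allocation: ClearBand→Band E ($713M), Meridian→Band G ($810M), AzureWave→Band B ($968M), Pulse→Band D ($366M); total welfare W = $2857M.
AzureWave receives Band B at value $968M, so the others get W − 968 = $1889M.
Without AzureWave: best allocation of the remaining 3 bidders over all 4 bands is ClearBand→Band E ($713M), Meridian→Band G ($810M), Pulse→Band B ($781M), total $2304M.
VCG payment = (others' best without AzureWave) − (others' welfare with AzureWave) = 2304 − 1889 = $415M.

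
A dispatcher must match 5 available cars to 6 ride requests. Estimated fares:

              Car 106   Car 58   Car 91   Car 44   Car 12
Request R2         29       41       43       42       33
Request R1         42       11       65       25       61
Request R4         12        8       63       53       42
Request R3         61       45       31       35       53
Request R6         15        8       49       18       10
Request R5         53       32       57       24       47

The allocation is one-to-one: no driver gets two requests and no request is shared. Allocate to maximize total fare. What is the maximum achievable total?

Max total: $273

Optimal: Car 106→Request R3 ($61), Car 58→Request R2 ($41), Car 91→Request R5 ($57), Car 44→Request R4 ($53), Car 12→Request R1 ($61) — total 61+41+57+53+61 = $273.
Max-entry greedy (repeatedly take the single best remaining cell) gives $267, worse by 6.
Next-best assignment: Car 106→Request R3, Car 58→Request R2, Car 91→Request R1, Car 44→Request R4, Car 12→Request R5 = $267.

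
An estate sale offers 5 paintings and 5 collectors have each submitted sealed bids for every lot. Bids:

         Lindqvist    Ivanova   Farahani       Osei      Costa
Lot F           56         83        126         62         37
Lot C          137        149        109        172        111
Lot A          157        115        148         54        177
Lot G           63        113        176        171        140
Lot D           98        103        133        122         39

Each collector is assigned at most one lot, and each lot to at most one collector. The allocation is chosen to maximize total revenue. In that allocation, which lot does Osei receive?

Osei receives Lot G.

Optimal: Lindqvist→Lot D ($98), Ivanova→Lot C ($149), Farahani→Lot F ($126), Osei→Lot G ($171), Costa→Lot A ($177) — total 98+149+126+171+177 = $721.
Column-greedy (each lot in turn goes to its best remaining collector) gives $686, worse by 35.
Next-best assignment: Lindqvist→Lot C, Ivanova→Lot D, Farahani→Lot F, Osei→Lot G, Costa→Lot A = $714.
Swapping Costa↔Lindqvist (Costa→Lot D $39, Lindqvist→Lot A $157) loses 79.
Osei's own top lot is Lot C ($172), but forcing Osei→Lot C and reassigning the rest optimally gives only $706 — worse by 15.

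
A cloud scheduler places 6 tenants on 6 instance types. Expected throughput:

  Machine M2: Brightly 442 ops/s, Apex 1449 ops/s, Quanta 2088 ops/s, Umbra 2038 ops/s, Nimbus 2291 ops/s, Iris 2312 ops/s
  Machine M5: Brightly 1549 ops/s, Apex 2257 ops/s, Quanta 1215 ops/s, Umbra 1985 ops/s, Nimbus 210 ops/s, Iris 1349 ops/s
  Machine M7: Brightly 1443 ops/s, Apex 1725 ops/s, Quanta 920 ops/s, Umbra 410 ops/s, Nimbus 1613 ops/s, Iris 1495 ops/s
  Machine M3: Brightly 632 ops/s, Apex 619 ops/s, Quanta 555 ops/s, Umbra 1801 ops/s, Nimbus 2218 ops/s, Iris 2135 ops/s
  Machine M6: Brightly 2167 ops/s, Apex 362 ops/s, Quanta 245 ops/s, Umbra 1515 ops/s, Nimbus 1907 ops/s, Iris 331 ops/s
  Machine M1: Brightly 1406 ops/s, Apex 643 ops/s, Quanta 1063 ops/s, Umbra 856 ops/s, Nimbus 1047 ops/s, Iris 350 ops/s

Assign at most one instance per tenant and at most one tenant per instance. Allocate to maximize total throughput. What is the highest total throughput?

Optimal: Brightly→Machine M6 (2167 ops/s), Apex→Machine M7 (1725 ops/s), Quanta→Machine M1 (1063 ops/s), Umbra→Machine M5 (1985 ops/s), Nimbus→Machine M3 (2218 ops/s), Iris→Machine M2 (2312 ops/s) — total 2167+1725+1063+1985+2218+2312 = 11470 ops/s.
Max-entry greedy (repeatedly take the single best remaining cell) gives 10427 ops/s, worse by 1043.
Next-best assignment: Brightly→Machine M6, Apex→Machine M7, Quanta→Machine M1, Umbra→Machine M5, Nimbus→Machine M2, Iris→Machine M3 = 11366 ops/s.
Swapping Brightly↔Apex (Brightly→Machine M7 1443 ops/s, Apex→Machine M6 362 ops/s) loses 2087.
Checked against all permutations: 11470 ops/s is optimal.

Maximum total: 11470 ops/s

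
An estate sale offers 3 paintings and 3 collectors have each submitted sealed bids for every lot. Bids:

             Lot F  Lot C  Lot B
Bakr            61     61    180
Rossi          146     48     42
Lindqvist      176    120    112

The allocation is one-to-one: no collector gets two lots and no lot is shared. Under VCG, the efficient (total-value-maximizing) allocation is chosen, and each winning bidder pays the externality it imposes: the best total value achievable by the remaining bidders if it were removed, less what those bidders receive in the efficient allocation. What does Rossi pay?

Efficient allocation: Bakr→Lot B ($180), Rossi→Lot F ($146), Lindqvist→Lot C ($120); total welfare W = $446.
Rossi receives Lot F at value $146, so the others get W − 146 = $300.
Without Rossi: best allocation of the remaining 2 bidders over all 3 lots is Bakr→Lot B ($180), Lindqvist→Lot F ($176), total $356.
VCG payment = (others' best without Rossi) − (others' welfare with Rossi) = 356 − 300 = $56.

Rossi pays $56.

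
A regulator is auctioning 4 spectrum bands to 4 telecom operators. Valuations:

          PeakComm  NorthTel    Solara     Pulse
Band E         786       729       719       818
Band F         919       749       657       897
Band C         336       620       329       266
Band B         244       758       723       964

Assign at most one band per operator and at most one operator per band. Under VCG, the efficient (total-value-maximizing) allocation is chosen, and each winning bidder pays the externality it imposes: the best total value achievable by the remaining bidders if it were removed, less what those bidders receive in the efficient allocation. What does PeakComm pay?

PeakComm pays $129M.

Efficient allocation: PeakComm→Band F ($919M), NorthTel→Band C ($620M), Solara→Band E ($719M), Pulse→Band B ($964M); total welfare W = $3222M.
PeakComm receives Band F at value $919M, so the others get W − 919 = $2303M.
Without PeakComm: best allocation of the remaining 3 bidders over all 4 bands is NorthTel→Band F ($749M), Solara→Band E ($719M), Pulse→Band B ($964M), total $2432M.
VCG payment = (others' best without PeakComm) − (others' welfare with PeakComm) = 2432 − 2303 = $129M.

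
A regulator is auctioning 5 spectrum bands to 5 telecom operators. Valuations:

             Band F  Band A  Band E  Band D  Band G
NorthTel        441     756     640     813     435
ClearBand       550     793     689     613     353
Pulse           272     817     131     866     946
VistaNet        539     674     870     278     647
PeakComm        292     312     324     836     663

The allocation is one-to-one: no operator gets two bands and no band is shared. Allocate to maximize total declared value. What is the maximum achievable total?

Maximum total: $3958M

Optimal: NorthTel→Band A ($756M), ClearBand→Band F ($550M), Pulse→Band G ($946M), VistaNet→Band E ($870M), PeakComm→Band D ($836M) — total 756+550+946+870+836 = $3958M.
Next-best assignment: NorthTel→Band F, ClearBand→Band A, Pulse→Band G, VistaNet→Band E, PeakComm→Band D = $3886M.
No other one-to-one assignment exceeds $3958M.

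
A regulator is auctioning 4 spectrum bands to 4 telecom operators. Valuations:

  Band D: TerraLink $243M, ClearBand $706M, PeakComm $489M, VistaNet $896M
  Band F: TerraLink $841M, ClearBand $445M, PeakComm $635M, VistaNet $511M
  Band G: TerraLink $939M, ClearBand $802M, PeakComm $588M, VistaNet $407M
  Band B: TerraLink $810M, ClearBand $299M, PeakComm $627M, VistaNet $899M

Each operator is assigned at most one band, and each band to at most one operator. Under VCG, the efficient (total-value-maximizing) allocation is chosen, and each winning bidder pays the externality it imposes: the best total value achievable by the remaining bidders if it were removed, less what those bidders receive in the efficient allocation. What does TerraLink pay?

Efficient allocation: TerraLink→Band G ($939M), ClearBand→Band D ($706M), PeakComm→Band F ($635M), VistaNet→Band B ($899M); total welfare W = $3179M.
TerraLink receives Band G at value $939M, so the others get W − 939 = $2240M.
Without TerraLink: best allocation of the remaining 3 bidders over all 4 bands is ClearBand→Band G ($802M), PeakComm→Band F ($635M), VistaNet→Band B ($899M), total $2336M.
VCG payment = (others' best without TerraLink) − (others' welfare with TerraLink) = 2336 − 2240 = $96M.

TerraLink pays $96M.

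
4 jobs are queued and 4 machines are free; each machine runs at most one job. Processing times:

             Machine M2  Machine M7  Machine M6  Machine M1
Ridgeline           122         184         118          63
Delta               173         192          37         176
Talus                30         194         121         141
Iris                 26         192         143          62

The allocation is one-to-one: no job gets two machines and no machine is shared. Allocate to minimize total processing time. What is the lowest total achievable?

Min total: 313 min

This is a one-to-one assignment (minimum-cost bipartite matching).
Optimal: Ridgeline→Machine M7 (184 min), Delta→Machine M6 (37 min), Talus→Machine M2 (30 min), Iris→Machine M1 (62 min) — total 184+37+30+62 = 313 min.
Row-greedy (each job in turn takes its cheapest remaining machine) gives 322 min, worse by 9.
Every other assignment is strictly worse.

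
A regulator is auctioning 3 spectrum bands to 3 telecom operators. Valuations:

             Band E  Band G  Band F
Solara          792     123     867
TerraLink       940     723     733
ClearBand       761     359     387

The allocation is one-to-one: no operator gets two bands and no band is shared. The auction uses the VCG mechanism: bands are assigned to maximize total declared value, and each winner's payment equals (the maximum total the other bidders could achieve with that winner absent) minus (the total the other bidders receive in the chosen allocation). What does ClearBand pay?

Efficient allocation: Solara→Band F ($867M), TerraLink→Band G ($723M), ClearBand→Band E ($761M); total welfare W = $2351M.
ClearBand receives Band E at value $761M, so the others get W − 761 = $1590M.
Without ClearBand: best allocation of the remaining 2 bidders over all 3 bands is Solara→Band F ($867M), TerraLink→Band E ($940M), total $1807M.
VCG payment = (others' best without ClearBand) − (others' welfare with ClearBand) = 1807 − 1590 = $217M.

ClearBand pays $217M.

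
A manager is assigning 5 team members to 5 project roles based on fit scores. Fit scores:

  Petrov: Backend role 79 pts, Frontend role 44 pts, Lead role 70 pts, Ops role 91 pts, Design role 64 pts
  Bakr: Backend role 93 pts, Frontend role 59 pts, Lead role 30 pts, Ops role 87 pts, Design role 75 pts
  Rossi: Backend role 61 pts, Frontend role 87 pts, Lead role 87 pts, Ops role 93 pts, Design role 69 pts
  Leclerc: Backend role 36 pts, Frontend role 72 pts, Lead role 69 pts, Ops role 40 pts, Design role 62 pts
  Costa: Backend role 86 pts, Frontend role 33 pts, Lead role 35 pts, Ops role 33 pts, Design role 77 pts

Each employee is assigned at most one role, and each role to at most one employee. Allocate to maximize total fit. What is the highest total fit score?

Optimal: Petrov→Ops role (91 pts), Bakr→Backend role (93 pts), Rossi→Lead role (87 pts), Leclerc→Frontend role (72 pts), Costa→Design role (77 pts) — total 91+93+87+72+77 = 420 pts.
Max-entry greedy (repeatedly take the single best remaining cell) gives 405 pts, worse by 15.
Next-best assignment: Petrov→Ops role, Bakr→Backend role, Rossi→Frontend role, Leclerc→Lead role, Costa→Design role = 417 pts.
Swapping Petrov↔Bakr (Petrov→Backend role 79 pts, Bakr→Ops role 87 pts) loses 18.
No other one-to-one assignment exceeds 420 pts.

Maximum total: 420 pts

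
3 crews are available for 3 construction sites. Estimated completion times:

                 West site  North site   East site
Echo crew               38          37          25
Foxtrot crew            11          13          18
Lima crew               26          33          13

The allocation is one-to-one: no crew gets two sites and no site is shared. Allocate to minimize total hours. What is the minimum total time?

Optimal: Echo crew→North site (37 hours), Foxtrot crew→West site (11 hours), Lima crew→East site (13 hours) — total 37+11+13 = 61 hours.
Row-greedy (each crew in turn takes its cheapest remaining site) gives 69 hours, worse by 8.
Next-best assignment: Echo crew→West site, Foxtrot crew→North site, Lima crew→East site = 64 hours.
Swapping Foxtrot crew↔Echo crew (Foxtrot crew→North site 13 hours, Echo crew→West site 38 hours) adds 3.

Minimum total: 61 hours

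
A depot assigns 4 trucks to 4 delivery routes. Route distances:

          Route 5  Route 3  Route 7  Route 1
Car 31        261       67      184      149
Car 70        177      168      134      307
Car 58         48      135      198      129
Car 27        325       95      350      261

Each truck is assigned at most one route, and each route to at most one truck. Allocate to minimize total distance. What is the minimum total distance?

Min total: 426 km

Optimal: Car 31→Route 1 (149 km), Car 70→Route 7 (134 km), Car 58→Route 5 (48 km), Car 27→Route 3 (95 km) — total 149+134+48+95 = 426 km.
Column-greedy (each route in turn goes to its cheapest remaining truck) gives 510 km, worse by 84.
Next-best assignment: Car 31→Route 3, Car 70→Route 7, Car 58→Route 5, Car 27→Route 1 = 510 km.
Swapping Car 31↔Car 70 (Car 31→Route 7 184 km, Car 70→Route 1 307 km) adds 208.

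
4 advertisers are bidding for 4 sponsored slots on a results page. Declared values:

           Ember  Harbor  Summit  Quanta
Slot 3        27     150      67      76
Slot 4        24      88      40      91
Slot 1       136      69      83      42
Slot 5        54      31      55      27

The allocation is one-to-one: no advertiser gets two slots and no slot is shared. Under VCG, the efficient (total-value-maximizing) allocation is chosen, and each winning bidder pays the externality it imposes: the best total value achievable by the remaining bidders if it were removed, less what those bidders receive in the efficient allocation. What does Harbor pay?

Efficient allocation: Ember→Slot 1 ($136), Harbor→Slot 3 ($150), Summit→Slot 5 ($55), Quanta→Slot 4 ($91); total welfare W = $432.
Harbor receives Slot 3 at value $150, so the others get W − 150 = $282.
Without Harbor: best allocation of the remaining 3 bidders over all 4 slots is Ember→Slot 1 ($136), Summit→Slot 3 ($67), Quanta→Slot 4 ($91), total $294.
VCG payment = (others' best without Harbor) − (others' welfare with Harbor) = 294 − 282 = $12.

Harbor pays $12.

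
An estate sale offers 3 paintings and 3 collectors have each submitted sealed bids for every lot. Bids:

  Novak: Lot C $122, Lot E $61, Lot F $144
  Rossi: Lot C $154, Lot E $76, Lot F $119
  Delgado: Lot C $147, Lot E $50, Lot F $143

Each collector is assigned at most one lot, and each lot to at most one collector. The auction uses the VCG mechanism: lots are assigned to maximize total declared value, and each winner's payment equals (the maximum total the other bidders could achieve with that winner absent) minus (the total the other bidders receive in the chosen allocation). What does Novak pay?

Efficient allocation: Novak→Lot F ($144), Rossi→Lot E ($76), Delgado→Lot C ($147); total welfare W = $367.
Novak receives Lot F at value $144, so the others get W − 144 = $223.
Without Novak: best allocation of the remaining 2 bidders over all 3 lots is Rossi→Lot C ($154), Delgado→Lot F ($143), total $297.
VCG payment = (others' best without Novak) − (others' welfare with Novak) = 297 − 223 = $74.

Novak pays $74.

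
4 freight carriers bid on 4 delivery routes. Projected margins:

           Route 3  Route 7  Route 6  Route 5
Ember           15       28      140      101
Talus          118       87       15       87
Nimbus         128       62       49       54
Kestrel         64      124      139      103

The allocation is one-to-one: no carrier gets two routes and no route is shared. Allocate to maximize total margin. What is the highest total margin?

Maximum total: $479k

Treat this as an assignment problem: match each carrier to one route.
Optimal: Ember→Route 6 ($140k), Talus→Route 5 ($87k), Nimbus→Route 3 ($128k), Kestrel→Route 7 ($124k) — total 140+87+128+124 = $479k.
Next-best assignment: Ember→Route 6, Talus→Route 7, Nimbus→Route 3, Kestrel→Route 5 = $458k.
No other one-to-one assignment exceeds $479k.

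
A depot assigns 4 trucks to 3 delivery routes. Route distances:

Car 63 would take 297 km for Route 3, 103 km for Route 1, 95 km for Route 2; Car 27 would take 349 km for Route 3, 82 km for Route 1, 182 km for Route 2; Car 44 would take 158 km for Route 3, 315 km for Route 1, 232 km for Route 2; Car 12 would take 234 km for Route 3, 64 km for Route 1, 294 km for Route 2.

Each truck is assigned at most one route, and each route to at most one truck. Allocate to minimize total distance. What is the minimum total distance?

Optimal: Car 44→Route 3 (158 km), Car 12→Route 1 (64 km), Car 63→Route 2 (95 km) — total 158+64+95 = 317 km.
Row-greedy (each truck in turn takes its cheapest remaining route) gives 335 km, worse by 18.

Minimum total: 317 km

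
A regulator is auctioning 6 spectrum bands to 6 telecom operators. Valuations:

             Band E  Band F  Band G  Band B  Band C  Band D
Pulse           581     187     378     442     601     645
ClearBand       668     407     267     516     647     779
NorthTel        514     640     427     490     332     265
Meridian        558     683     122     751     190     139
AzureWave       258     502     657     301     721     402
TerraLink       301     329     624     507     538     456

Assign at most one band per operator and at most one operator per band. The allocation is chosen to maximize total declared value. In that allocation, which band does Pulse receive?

Pulse receives Band E.

This is the linear assignment problem.
Optimal: Pulse→Band E ($581M), ClearBand→Band D ($779M), NorthTel→Band F ($640M), Meridian→Band B ($751M), AzureWave→Band C ($721M), TerraLink→Band G ($624M) — total 581+779+640+751+721+624 = $4096M.
Column-greedy (each band in turn goes to its best remaining operator) gives $3381M, worse by 715.
Pulse's own top band is Band D ($645M), but forcing Pulse→Band D and reassigning the rest optimally gives only $4049M — worse by 47.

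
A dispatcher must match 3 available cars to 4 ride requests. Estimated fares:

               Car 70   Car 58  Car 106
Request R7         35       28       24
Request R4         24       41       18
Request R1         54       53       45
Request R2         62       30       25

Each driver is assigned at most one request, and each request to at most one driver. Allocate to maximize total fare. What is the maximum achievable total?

Treat this as an assignment problem: match each driver to one request.
Optimal: Car 70→Request R2 ($62), Car 58→Request R4 ($41), Car 106→Request R1 ($45) — total 62+41+45 = $148.
Row-greedy (each driver in turn takes its best remaining request) gives $139, worse by 9.
Swapping Car 70↔Car 58 (Car 70→Request R4 $24, Car 58→Request R2 $30) loses 49.
Checked against all permutations: $148 is optimal.

Max total: $148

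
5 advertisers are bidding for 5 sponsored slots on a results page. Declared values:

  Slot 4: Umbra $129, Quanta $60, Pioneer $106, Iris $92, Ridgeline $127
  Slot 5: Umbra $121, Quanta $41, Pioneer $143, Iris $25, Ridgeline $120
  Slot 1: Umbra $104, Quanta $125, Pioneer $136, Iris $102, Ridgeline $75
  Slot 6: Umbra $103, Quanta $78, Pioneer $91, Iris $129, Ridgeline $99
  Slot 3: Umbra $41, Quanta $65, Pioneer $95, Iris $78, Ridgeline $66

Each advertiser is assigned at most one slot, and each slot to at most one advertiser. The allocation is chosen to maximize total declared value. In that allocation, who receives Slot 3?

Pioneer receives Slot 3.

This is a one-to-one assignment (maximum-weight bipartite matching).
Optimal: Umbra→Slot 4 ($129), Quanta→Slot 1 ($125), Pioneer→Slot 3 ($95), Iris→Slot 6 ($129), Ridgeline→Slot 5 ($120) — total 129+125+95+129+120 = $598.
Next-best assignment: Umbra→Slot 5, Quanta→Slot 1, Pioneer→Slot 3, Iris→Slot 6, Ridgeline→Slot 4 = $597.
Pioneer's own top slot is Slot 5 ($143), but forcing Pioneer→Slot 5 and reassigning the rest optimally gives only $592 — worse by 6.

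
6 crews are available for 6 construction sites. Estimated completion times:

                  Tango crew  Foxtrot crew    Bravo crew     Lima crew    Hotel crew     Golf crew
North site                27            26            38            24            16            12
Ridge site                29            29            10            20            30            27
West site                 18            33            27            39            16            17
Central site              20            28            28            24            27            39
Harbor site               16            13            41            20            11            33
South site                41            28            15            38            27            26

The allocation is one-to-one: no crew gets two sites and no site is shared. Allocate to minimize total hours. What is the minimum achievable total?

This is the linear assignment problem.
Optimal: Tango crew→Central site (20 hours), Foxtrot crew→Harbor site (13 hours), Bravo crew→South site (15 hours), Lima crew→Ridge site (20 hours), Hotel crew→West site (16 hours), Golf crew→North site (12 hours) — total 20+13+15+20+16+12 = 96 hours.
Min-entry greedy (repeatedly take the single cheapest remaining cell) gives 103 hours, worse by 7.
Next-best assignment: Tango crew→Central site, Foxtrot crew→Harbor site, Bravo crew→South site, Lima crew→Ridge site, Hotel crew→North site, Golf crew→West site = 101 hours.
Swapping Lima crew↔Hotel crew (Lima crew→West site 39 hours, Hotel crew→Ridge site 30 hours) adds 33.

Min total: 96 hours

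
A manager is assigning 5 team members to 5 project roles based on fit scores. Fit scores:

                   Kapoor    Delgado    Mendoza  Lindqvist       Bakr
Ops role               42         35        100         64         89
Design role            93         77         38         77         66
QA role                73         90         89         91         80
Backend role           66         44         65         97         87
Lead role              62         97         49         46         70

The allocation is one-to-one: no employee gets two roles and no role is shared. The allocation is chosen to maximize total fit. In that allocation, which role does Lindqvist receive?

Lindqvist receives QA role.

Optimal: Kapoor→Design role (93 pts), Delgado→Lead role (97 pts), Mendoza→Ops role (100 pts), Lindqvist→QA role (91 pts), Bakr→Backend role (87 pts) — total 93+97+100+91+87 = 468 pts.
Max-entry greedy (repeatedly take the single best remaining cell) gives 467 pts, worse by 1.
Lindqvist's own top role is Backend role (97 pts), but forcing Lindqvist→Backend role and reassigning the rest optimally gives only 467 pts — worse by 1.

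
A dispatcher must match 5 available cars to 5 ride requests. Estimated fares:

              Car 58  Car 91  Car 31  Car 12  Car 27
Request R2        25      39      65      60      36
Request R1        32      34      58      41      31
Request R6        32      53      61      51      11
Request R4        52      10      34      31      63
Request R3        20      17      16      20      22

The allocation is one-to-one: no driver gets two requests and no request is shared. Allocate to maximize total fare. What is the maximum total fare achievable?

This is a one-to-one assignment (maximum-weight bipartite matching).
Optimal: Car 58→Request R3 ($20), Car 91→Request R6 ($53), Car 31→Request R1 ($58), Car 12→Request R2 ($60), Car 27→Request R4 ($63) — total 20+53+58+60+63 = $254.
Row-greedy (each driver in turn takes its best remaining request) gives $233, worse by 21.
Swapping Car 31↔Car 27 (Car 31→Request R4 $34, Car 27→Request R1 $31) loses 56.
Checked against all permutations: $254 is optimal.

Maximum total: $254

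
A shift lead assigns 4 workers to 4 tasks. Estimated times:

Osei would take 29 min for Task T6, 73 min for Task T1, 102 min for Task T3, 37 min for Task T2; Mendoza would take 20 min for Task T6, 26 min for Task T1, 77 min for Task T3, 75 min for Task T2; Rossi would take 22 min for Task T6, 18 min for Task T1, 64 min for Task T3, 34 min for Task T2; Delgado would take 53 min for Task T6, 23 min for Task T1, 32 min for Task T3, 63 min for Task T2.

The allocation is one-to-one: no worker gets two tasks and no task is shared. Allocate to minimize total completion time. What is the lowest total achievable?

Optimal: Osei→Task T2 (37 min), Mendoza→Task T6 (20 min), Rossi→Task T1 (18 min), Delgado→Task T3 (32 min) — total 37+20+18+32 = 107 min.
Row-greedy (each worker in turn takes its cheapest remaining task) gives 121 min, worse by 14.
Next-best assignment: Osei→Task T2, Mendoza→Task T1, Rossi→Task T6, Delgado→Task T3 = 117 min.

Minimum total: 107 min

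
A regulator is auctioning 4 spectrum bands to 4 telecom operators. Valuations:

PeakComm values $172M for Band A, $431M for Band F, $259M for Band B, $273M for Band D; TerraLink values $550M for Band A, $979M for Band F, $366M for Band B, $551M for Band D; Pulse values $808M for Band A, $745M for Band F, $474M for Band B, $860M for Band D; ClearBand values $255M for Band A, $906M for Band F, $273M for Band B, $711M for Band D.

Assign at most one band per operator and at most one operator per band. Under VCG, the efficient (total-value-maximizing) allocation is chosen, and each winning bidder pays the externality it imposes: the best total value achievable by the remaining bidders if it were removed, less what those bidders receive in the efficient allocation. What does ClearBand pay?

ClearBand pays $52M.

Efficient allocation: PeakComm→Band B ($259M), TerraLink→Band F ($979M), Pulse→Band A ($808M), ClearBand→Band D ($711M); total welfare W = $2757M.
ClearBand receives Band D at value $711M, so the others get W − 711 = $2046M.
Without ClearBand: best allocation of the remaining 3 bidders over all 4 bands is PeakComm→Band B ($259M), TerraLink→Band F ($979M), Pulse→Band D ($860M), total $2098M.
VCG payment = (others' best without ClearBand) − (others' welfare with ClearBand) = 2098 − 2046 = $52M.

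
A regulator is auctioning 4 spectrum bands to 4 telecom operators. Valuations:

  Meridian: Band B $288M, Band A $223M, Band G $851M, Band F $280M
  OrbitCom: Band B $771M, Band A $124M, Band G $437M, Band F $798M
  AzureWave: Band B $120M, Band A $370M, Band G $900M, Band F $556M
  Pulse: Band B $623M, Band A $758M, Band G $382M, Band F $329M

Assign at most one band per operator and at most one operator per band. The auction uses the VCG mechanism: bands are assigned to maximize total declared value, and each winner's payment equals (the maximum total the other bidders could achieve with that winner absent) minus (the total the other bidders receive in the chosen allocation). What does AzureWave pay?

AzureWave pays $27M.

Efficient allocation: Meridian→Band G ($851M), OrbitCom→Band B ($771M), AzureWave→Band F ($556M), Pulse→Band A ($758M); total welfare W = $2936M.
AzureWave receives Band F at value $556M, so the others get W − 556 = $2380M.
Without AzureWave: best allocation of the remaining 3 bidders over all 4 bands is Meridian→Band G ($851M), OrbitCom→Band F ($798M), Pulse→Band A ($758M), total $2407M.
VCG payment = (others' best without AzureWave) − (others' welfare with AzureWave) = 2407 − 2380 = $27M.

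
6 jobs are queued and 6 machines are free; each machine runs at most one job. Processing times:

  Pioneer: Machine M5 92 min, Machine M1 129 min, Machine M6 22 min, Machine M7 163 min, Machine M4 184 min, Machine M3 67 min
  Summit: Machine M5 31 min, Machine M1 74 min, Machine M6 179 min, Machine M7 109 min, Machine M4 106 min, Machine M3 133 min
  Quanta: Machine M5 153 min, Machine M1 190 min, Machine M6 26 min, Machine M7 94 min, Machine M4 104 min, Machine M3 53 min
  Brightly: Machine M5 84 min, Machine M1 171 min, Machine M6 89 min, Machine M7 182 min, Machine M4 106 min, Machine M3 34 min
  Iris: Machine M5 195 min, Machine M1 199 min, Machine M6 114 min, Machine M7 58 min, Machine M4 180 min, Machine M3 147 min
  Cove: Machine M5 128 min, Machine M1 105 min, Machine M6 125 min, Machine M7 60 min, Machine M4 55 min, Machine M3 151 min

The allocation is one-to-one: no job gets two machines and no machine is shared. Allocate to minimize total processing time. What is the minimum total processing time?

Min total: 333 min

Optimal: Pioneer→Machine M1 (129 min), Summit→Machine M5 (31 min), Quanta→Machine M6 (26 min), Brightly→Machine M3 (34 min), Iris→Machine M7 (58 min), Cove→Machine M4 (55 min) — total 129+31+26+34+58+55 = 333 min.
Min-entry greedy (repeatedly take the single cheapest remaining cell) gives 390 min, worse by 57.
Every other assignment is strictly worse.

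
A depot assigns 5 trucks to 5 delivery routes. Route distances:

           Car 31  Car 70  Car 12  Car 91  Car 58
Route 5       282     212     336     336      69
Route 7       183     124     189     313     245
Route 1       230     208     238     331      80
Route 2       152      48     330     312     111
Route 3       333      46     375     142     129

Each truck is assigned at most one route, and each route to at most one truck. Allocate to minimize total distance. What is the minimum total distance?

This is a one-to-one assignment (minimum-cost bipartite matching).
Optimal: Car 31→Route 1 (230 km), Car 70→Route 2 (48 km), Car 12→Route 7 (189 km), Car 91→Route 3 (142 km), Car 58→Route 5 (69 km) — total 230+48+189+142+69 = 678 km.
Column-greedy (each route in turn goes to its cheapest remaining truck) gives 1110 km, worse by 432.
Checked against all permutations: 678 km is optimal.

Min total: 678 km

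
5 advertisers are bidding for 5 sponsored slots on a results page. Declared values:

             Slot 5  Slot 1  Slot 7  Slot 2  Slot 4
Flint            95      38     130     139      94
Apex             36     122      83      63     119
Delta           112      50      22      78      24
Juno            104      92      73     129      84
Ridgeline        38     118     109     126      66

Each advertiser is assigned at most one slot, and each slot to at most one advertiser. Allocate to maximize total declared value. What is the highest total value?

Max total: $608

Optimal: Flint→Slot 7 ($130), Apex→Slot 4 ($119), Delta→Slot 5 ($112), Juno→Slot 2 ($129), Ridgeline→Slot 1 ($118) — total 130+119+112+129+118 = $608.
Row-greedy (each advertiser in turn takes its best remaining slot) gives $566, worse by 42.
Next-best assignment: Flint→Slot 7, Apex→Slot 4, Delta→Slot 5, Juno→Slot 1, Ridgeline→Slot 2 = $579.
Checked against all permutations: $608 is optimal.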